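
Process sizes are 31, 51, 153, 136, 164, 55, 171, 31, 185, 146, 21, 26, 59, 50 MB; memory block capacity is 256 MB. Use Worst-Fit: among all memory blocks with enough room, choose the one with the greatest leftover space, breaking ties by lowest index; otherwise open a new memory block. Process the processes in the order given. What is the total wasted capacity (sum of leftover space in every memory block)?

257

memory block 1: place 31 MB, 225 MB left
memory block 1: place 51 MB, 174 MB left
memory block 1: place 153 MB, 21 MB left
memory block 2: place 136 MB, 120 MB left
memory block 3: place 164 MB, 92 MB left
memory block 2: place 55 MB, 65 MB left
memory block 4: place 171 MB, 85 MB left
memory block 3: place 31 MB, 61 MB left
memory block 5: place 185 MB, 71 MB left
memory block 6: place 146 MB, 110 MB left
memory block 6: place 21 MB, 89 MB left
memory block 6: place 26 MB, 63 MB left
memory block 4: place 59 MB, 26 MB left
memory block 5: place 50 MB, 21 MB left
6 memory blocks × 256 MB = 1536 MB; used 1279 MB; unused 257 MB.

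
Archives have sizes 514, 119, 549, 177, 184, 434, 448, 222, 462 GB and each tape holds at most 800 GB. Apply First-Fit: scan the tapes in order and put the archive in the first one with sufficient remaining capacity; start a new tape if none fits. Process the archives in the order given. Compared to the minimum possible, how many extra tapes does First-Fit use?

First-Fit: [514,119] [549,177] [184,434] [448,222] [462] → 5 tapes.
5 archives exceed 400 GB (half the capacity), and no two of those can share a tape, so at least 5 tapes are needed.
So 5 is already optimal.

0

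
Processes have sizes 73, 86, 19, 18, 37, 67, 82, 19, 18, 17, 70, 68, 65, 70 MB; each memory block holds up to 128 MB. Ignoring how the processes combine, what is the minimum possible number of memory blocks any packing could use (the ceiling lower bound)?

Total size = 73 + 86 + 19 + 18 + 37 + 67 + 82 + 19 + 18 + 17 + 70 + 68 + 65 + 70 = 709 MB.
⌈709 / 128⌉ = 6.

6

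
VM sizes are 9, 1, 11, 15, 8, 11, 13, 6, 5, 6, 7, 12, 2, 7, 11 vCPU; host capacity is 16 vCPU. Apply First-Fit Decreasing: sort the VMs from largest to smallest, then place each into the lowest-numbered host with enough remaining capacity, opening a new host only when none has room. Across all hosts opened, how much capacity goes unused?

Sorted descending: 15, 13, 12, 11, 11, 11, 9, 8, 7, 7, 6, 6, 5, 2, 1.
Put 15 vCPU in host 1; 1 vCPU remain.
Put 13 vCPU in host 2; 3 vCPU remain.
Put 12 vCPU in host 3; 4 vCPU remain.
Put 11 vCPU in host 4; 5 vCPU remain.
Put 11 vCPU in host 5; 5 vCPU remain.
Put 11 vCPU in host 6; 5 vCPU remain.
Put 9 vCPU in host 7; 7 vCPU remain.
Put 8 vCPU in host 8; 8 vCPU remain.
Put 7 vCPU in host 7; 0 vCPU remain.
Put 7 vCPU in host 8; 1 vCPU remain.
Put 6 vCPU in host 9; 10 vCPU remain.
Put 6 vCPU in host 9; 4 vCPU remain.
Put 5 vCPU in host 4; 0 vCPU remain.
Put 2 vCPU in host 2; 1 vCPU remain.
Put 1 vCPU in host 1; 0 vCPU remain.
9 hosts × 16 vCPU = 144 vCPU; used 124 vCPU; unused 20 vCPU.

20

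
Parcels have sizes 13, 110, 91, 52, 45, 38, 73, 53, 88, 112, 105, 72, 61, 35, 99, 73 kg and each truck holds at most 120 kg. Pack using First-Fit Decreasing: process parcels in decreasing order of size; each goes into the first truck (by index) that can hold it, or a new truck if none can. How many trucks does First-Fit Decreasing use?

11 trucks

Sorted descending: 112, 110, 105, 99, 91, 88, 73, 73, 72, 61, 53, 52, 45, 38, 35, 13.
112 kg → truck 1 (remaining 8 kg)
110 kg → truck 2 (remaining 10 kg)
105 kg → truck 3 (remaining 15 kg)
99 kg → truck 4 (remaining 21 kg)
91 kg → truck 5 (remaining 29 kg)
88 kg → truck 6 (remaining 32 kg)
73 kg → truck 7 (remaining 47 kg)
73 kg → truck 8 (remaining 47 kg)
72 kg → truck 9 (remaining 48 kg)
61 kg → truck 10 (remaining 59 kg)
53 kg → truck 10 (remaining 6 kg)
52 kg → truck 11 (remaining 68 kg)
45 kg → truck 7 (remaining 2 kg)
38 kg → truck 8 (remaining 9 kg)
35 kg → truck 9 (remaining 13 kg)
13 kg → truck 3 (remaining 2 kg)
Final trucks: [112] [110] [105,13] [99] [91] [88] [73,45] [73,38] [72,35] [61,53] [52].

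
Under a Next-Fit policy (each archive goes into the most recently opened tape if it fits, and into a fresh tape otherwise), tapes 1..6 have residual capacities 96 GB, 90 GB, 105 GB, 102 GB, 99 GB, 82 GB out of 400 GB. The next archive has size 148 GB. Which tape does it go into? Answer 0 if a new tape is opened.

0

Next-Fit only looks at tape 6, which has 82 GB free.
148 GB does not fit, so a new tape is opened.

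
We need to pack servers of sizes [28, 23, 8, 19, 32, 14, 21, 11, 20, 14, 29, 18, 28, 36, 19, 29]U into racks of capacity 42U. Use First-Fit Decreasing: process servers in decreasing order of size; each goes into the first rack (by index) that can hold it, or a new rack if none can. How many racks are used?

9

Sorted descending: 36, 32, 29, 29, 28, 28, 23, 21, 20, 19, 19, 18, 14, 14, 11, 8.
Put 36U in rack 1; 6U remain.
Put 32U in rack 2; 10U remain.
Put 29U in rack 3; 13U remain.
Put 29U in rack 4; 13U remain.
Put 28U in rack 5; 14U remain.
Put 28U in rack 6; 14U remain.
Put 23U in rack 7; 19U remain.
Put 21U in rack 8; 21U remain.
Put 20U in rack 8; 1U remain.
Put 19U in rack 7; 0U remain.
Put 19U in rack 9; 23U remain.
Put 18U in rack 9; 5U remain.
Put 14U in rack 5; 0U remain.
Put 14U in rack 6; 0U remain.
Put 11U in rack 3; 2U remain.
Put 8U in rack 2; 2U remain.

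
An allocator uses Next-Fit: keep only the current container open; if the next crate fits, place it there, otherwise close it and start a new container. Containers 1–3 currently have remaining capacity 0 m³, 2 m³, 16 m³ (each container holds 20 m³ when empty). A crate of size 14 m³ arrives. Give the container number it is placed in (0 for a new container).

Next-Fit only looks at container 3, which has 16 m³ free.
14 m³ fits there.

3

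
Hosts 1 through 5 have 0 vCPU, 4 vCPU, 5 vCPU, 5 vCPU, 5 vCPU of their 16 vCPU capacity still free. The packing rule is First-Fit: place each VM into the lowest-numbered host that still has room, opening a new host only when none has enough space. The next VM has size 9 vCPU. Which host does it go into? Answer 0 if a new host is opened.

0

No host has ≥ 9 vCPU free, so a new host is opened.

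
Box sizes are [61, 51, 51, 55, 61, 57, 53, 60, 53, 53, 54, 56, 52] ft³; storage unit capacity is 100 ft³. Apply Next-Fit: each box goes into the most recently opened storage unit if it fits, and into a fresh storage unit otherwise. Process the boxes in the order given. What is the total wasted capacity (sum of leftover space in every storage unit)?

storage unit 1: place 61 ft³, 39 ft³ left
storage unit 2: place 51 ft³, 49 ft³ left
storage unit 3: place 51 ft³, 49 ft³ left
storage unit 4: place 55 ft³, 45 ft³ left
storage unit 5: place 61 ft³, 39 ft³ left
storage unit 6: place 57 ft³, 43 ft³ left
storage unit 7: place 53 ft³, 47 ft³ left
storage unit 8: place 60 ft³, 40 ft³ left
storage unit 9: place 53 ft³, 47 ft³ left
storage unit 10: place 53 ft³, 47 ft³ left
storage unit 11: place 54 ft³, 46 ft³ left
storage unit 12: place 56 ft³, 44 ft³ left
storage unit 13: place 52 ft³, 48 ft³ left
13 storage units × 100 ft³ = 1300 ft³; used 717 ft³; unused 583 ft³.

583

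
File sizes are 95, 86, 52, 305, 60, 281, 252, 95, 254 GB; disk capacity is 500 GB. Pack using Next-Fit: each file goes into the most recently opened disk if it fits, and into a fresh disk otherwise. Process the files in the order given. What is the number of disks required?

5

95 GB → disk 1 (remaining 405 GB)
86 GB → disk 1 (remaining 319 GB)
52 GB → disk 1 (remaining 267 GB)
305 GB → disk 2 (remaining 195 GB)
60 GB → disk 2 (remaining 135 GB)
281 GB → disk 3 (remaining 219 GB)
252 GB → disk 4 (remaining 248 GB)
95 GB → disk 4 (remaining 153 GB)
254 GB → disk 5 (remaining 246 GB)
Final disks: [95,86,52] [305,60] [281] [252,95] [254].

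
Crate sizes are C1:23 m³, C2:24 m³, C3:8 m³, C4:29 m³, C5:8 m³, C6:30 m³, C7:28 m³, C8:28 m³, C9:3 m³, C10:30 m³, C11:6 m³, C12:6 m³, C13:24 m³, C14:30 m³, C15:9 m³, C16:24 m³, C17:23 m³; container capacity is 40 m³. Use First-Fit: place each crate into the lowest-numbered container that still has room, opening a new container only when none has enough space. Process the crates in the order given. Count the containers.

11

Put C1 (23 m³) in container 1; 17 m³ remain.
Put C2 (24 m³) in container 2; 16 m³ remain.
Put C3 (8 m³) in container 1; 9 m³ remain.
Put C4 (29 m³) in container 3; 11 m³ remain.
Put C5 (8 m³) in container 1; 1 m³ remain.
Put C6 (30 m³) in container 4; 10 m³ remain.
Put C7 (28 m³) in container 5; 12 m³ remain.
Put C8 (28 m³) in container 6; 12 m³ remain.
Put C9 (3 m³) in container 2; 13 m³ remain.
Put C10 (30 m³) in container 7; 10 m³ remain.
Put C11 (6 m³) in container 2; 7 m³ remain.
Put C12 (6 m³) in container 2; 1 m³ remain.
Put C13 (24 m³) in container 8; 16 m³ remain.
Put C14 (30 m³) in container 9; 10 m³ remain.
Put C15 (9 m³) in container 3; 2 m³ remain.
Put C16 (24 m³) in container 10; 16 m³ remain.
Put C17 (23 m³) in container 11; 17 m³ remain.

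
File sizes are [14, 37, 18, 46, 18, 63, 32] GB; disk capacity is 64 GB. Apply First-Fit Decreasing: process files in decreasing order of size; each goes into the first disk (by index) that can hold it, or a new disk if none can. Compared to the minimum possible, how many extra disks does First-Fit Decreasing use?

0

First-Fit Decreasing: [63] [46,18] [37,18] [32,14] → 4 disks.
Total size 228 GB; any packing needs at least ⌈228/64⌉ = 4 disks.
So 4 is already optimal.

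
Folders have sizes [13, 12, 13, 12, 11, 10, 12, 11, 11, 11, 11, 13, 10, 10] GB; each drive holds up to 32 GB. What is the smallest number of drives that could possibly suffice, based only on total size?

Total size = 13 + 12 + 13 + 12 + 11 + 10 + 12 + 11 + 11 + 11 + 11 + 13 + 10 + 10 = 160 GB.
⌈160 / 32⌉ = 5.

5 drives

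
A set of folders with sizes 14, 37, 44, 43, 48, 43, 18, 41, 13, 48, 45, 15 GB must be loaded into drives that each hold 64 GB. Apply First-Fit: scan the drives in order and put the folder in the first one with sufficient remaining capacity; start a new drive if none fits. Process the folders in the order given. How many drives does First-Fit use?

8 drives

drive 1: place 14 GB, 50 GB left
drive 1: place 37 GB, 13 GB left
drive 2: place 44 GB, 20 GB left
drive 3: place 43 GB, 21 GB left
drive 4: place 48 GB, 16 GB left
drive 5: place 43 GB, 21 GB left
drive 2: place 18 GB, 2 GB left
drive 6: place 41 GB, 23 GB left
drive 1: place 13 GB, 0 GB left
drive 7: place 48 GB, 16 GB left
drive 8: place 45 GB, 19 GB left
drive 3: place 15 GB, 6 GB left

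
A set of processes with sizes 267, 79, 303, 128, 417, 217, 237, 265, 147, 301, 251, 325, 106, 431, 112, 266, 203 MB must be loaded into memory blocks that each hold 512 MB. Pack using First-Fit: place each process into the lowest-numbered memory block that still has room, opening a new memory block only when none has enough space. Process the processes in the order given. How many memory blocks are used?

Put 267 MB in memory block 1; 245 MB remain.
Put 79 MB in memory block 1; 166 MB remain.
Put 303 MB in memory block 2; 209 MB remain.
Put 128 MB in memory block 1; 38 MB remain.
Put 417 MB in memory block 3; 95 MB remain.
Put 217 MB in memory block 4; 295 MB remain.
Put 237 MB in memory block 4; 58 MB remain.
Put 265 MB in memory block 5; 247 MB remain.
Put 147 MB in memory block 2; 62 MB remain.
Put 301 MB in memory block 6; 211 MB remain.
Put 251 MB in memory block 7; 261 MB remain.
Put 325 MB in memory block 8; 187 MB remain.
Put 106 MB in memory block 5; 141 MB remain.
Put 431 MB in memory block 9; 81 MB remain.
Put 112 MB in memory block 5; 29 MB remain.
Put 266 MB in memory block 10; 246 MB remain.
Put 203 MB in memory block 6; 8 MB remain.

10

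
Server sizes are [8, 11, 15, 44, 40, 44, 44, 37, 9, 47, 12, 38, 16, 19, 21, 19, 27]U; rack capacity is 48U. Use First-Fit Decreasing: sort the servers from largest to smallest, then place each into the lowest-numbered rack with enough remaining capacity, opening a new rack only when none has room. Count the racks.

Sorted descending: 47, 44, 44, 44, 40, 38, 37, 27, 21, 19, 19, 16, 15, 12, 11, 9, 8.
Put 47U in rack 1; 1U remain.
Put 44U in rack 2; 4U remain.
Put 44U in rack 3; 4U remain.
Put 44U in rack 4; 4U remain.
Put 40U in rack 5; 8U remain.
Put 38U in rack 6; 10U remain.
Put 37U in rack 7; 11U remain.
Put 27U in rack 8; 21U remain.
Put 21U in rack 8; 0U remain.
Put 19U in rack 9; 29U remain.
Put 19U in rack 9; 10U remain.
Put 16U in rack 10; 32U remain.
Put 15U in rack 10; 17U remain.
Put 12U in rack 10; 5U remain.
Put 11U in rack 7; 0U remain.
Put 9U in rack 6; 1U remain.
Put 8U in rack 5; 0U remain.

10 racks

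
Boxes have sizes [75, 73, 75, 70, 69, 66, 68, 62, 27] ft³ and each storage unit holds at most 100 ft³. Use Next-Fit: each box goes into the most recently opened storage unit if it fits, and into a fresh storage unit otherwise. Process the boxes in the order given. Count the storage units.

Put 75 ft³ in storage unit 1; 25 ft³ remain.
Put 73 ft³ in storage unit 2; 27 ft³ remain.
Put 75 ft³ in storage unit 3; 25 ft³ remain.
Put 70 ft³ in storage unit 4; 30 ft³ remain.
Put 69 ft³ in storage unit 5; 31 ft³ remain.
Put 66 ft³ in storage unit 6; 34 ft³ remain.
Put 68 ft³ in storage unit 7; 32 ft³ remain.
Put 62 ft³ in storage unit 8; 38 ft³ remain.
Put 27 ft³ in storage unit 8; 11 ft³ remain.

8 storage units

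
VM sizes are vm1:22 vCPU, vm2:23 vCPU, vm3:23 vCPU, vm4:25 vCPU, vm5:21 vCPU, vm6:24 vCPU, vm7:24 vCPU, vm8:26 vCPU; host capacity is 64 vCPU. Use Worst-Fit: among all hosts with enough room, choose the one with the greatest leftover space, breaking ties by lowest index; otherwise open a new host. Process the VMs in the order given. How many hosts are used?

Put vm1 (22 vCPU) in host 1; 42 vCPU remain.
Put vm2 (23 vCPU) in host 1; 19 vCPU remain.
Put vm3 (23 vCPU) in host 2; 41 vCPU remain.
Put vm4 (25 vCPU) in host 2; 16 vCPU remain.
Put vm5 (21 vCPU) in host 3; 43 vCPU remain.
Put vm6 (24 vCPU) in host 3; 19 vCPU remain.
Put vm7 (24 vCPU) in host 4; 40 vCPU remain.
Put vm8 (26 vCPU) in host 4; 14 vCPU remain.
Final hosts: [22,23] [23,25] [21,24] [24,26].

4 hosts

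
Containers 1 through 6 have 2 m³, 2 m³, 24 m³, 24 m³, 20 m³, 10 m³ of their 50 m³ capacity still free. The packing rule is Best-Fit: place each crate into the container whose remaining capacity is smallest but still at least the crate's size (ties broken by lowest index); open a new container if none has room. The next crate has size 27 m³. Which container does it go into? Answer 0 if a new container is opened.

0

No container has ≥ 27 m³ free, so a new container is opened.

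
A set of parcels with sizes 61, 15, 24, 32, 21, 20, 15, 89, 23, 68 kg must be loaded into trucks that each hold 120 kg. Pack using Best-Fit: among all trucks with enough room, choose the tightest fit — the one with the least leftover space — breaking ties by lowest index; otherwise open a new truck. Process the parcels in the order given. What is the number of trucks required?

truck 1: place 61 kg, 59 kg left
truck 1: place 15 kg, 44 kg left
truck 1: place 24 kg, 20 kg left
truck 2: place 32 kg, 88 kg left
truck 2: place 21 kg, 67 kg left
truck 1: place 20 kg, 0 kg left
truck 2: place 15 kg, 52 kg left
truck 3: place 89 kg, 31 kg left
truck 3: place 23 kg, 8 kg left
truck 4: place 68 kg, 52 kg left
Final trucks: [61,15,24,20] [32,21,15] [89,23] [68].

4 trucks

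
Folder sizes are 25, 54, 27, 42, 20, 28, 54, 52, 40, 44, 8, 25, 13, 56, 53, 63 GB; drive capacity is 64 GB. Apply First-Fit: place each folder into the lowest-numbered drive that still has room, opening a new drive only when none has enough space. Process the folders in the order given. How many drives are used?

11

25 GB → drive 1 (remaining 39 GB)
54 GB → drive 2 (remaining 10 GB)
27 GB → drive 1 (remaining 12 GB)
42 GB → drive 3 (remaining 22 GB)
20 GB → drive 3 (remaining 2 GB)
28 GB → drive 4 (remaining 36 GB)
54 GB → drive 5 (remaining 10 GB)
52 GB → drive 6 (remaining 12 GB)
40 GB → drive 7 (remaining 24 GB)
44 GB → drive 8 (remaining 20 GB)
8 GB → drive 1 (remaining 4 GB)
25 GB → drive 4 (remaining 11 GB)
13 GB → drive 7 (remaining 11 GB)
56 GB → drive 9 (remaining 8 GB)
53 GB → drive 10 (remaining 11 GB)
63 GB → drive 11 (remaining 1 GB)
Final drives: [25,27,8] [54] [42,20] [28,25] [54] [52] [40,13] [44] [56] [53] [63].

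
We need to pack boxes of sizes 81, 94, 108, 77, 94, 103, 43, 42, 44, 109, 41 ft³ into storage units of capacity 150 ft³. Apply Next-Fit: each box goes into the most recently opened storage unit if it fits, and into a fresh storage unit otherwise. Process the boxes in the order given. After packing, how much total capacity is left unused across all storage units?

81 ft³ → storage unit 1 (remaining 69 ft³)
94 ft³ → storage unit 2 (remaining 56 ft³)
108 ft³ → storage unit 3 (remaining 42 ft³)
77 ft³ → storage unit 4 (remaining 73 ft³)
94 ft³ → storage unit 5 (remaining 56 ft³)
103 ft³ → storage unit 6 (remaining 47 ft³)
43 ft³ → storage unit 6 (remaining 4 ft³)
42 ft³ → storage unit 7 (remaining 108 ft³)
44 ft³ → storage unit 7 (remaining 64 ft³)
109 ft³ → storage unit 8 (remaining 41 ft³)
41 ft³ → storage unit 8 (remaining 0 ft³)
8 storage units × 150 ft³ = 1200 ft³; used 836 ft³; unused 364 ft³.

364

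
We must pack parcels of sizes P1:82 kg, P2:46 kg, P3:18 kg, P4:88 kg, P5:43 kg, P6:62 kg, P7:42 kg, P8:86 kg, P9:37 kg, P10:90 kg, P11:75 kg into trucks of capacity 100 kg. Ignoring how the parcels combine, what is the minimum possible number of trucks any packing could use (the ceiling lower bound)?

7 trucks

Total size = 82 + 46 + 18 + 88 + 43 + 62 + 42 + 86 + 37 + 90 + 75 = 669 kg.
⌈669 / 100⌉ = 7.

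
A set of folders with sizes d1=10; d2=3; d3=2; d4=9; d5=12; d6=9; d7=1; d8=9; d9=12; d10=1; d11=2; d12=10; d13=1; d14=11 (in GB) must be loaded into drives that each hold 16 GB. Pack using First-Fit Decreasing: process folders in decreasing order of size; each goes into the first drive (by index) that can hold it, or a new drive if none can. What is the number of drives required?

Sorted descending: 12, 12, 11, 10, 10, 9, 9, 9, 3, 2, 2, 1, 1, 1.
12 GB → drive 1 (remaining 4 GB)
12 GB → drive 2 (remaining 4 GB)
11 GB → drive 3 (remaining 5 GB)
10 GB → drive 4 (remaining 6 GB)
10 GB → drive 5 (remaining 6 GB)
9 GB → drive 6 (remaining 7 GB)
9 GB → drive 7 (remaining 7 GB)
9 GB → drive 8 (remaining 7 GB)
3 GB → drive 1 (remaining 1 GB)
2 GB → drive 2 (remaining 2 GB)
2 GB → drive 2 (remaining 0 GB)
1 GB → drive 1 (remaining 0 GB)
1 GB → drive 3 (remaining 4 GB)
1 GB → drive 3 (remaining 3 GB)

8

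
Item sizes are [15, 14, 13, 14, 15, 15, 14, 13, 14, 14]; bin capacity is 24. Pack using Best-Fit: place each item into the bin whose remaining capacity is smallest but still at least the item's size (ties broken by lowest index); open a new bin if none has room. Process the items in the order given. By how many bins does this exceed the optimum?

Best-Fit: [15] [14] [13] [14] [15] [15] [14] [13] [14] [14] → 10 bins.
10 items exceed 12 (half the capacity), and no two of those can share a bin, so at least 10 bins are needed.
So 10 is already optimal.

0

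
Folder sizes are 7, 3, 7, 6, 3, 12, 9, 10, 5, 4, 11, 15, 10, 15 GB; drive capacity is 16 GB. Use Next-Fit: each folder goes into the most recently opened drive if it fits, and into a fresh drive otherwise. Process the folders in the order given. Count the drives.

9

7 GB → drive 1 (remaining 9 GB)
3 GB → drive 1 (remaining 6 GB)
7 GB → drive 2 (remaining 9 GB)
6 GB → drive 2 (remaining 3 GB)
3 GB → drive 2 (remaining 0 GB)
12 GB → drive 3 (remaining 4 GB)
9 GB → drive 4 (remaining 7 GB)
10 GB → drive 5 (remaining 6 GB)
5 GB → drive 5 (remaining 1 GB)
4 GB → drive 6 (remaining 12 GB)
11 GB → drive 6 (remaining 1 GB)
15 GB → drive 7 (remaining 1 GB)
10 GB → drive 8 (remaining 6 GB)
15 GB → drive 9 (remaining 1 GB)
Final drives: [7,3] [7,6,3] [12] [9] [10,5] [4,11] [15] [10] [15].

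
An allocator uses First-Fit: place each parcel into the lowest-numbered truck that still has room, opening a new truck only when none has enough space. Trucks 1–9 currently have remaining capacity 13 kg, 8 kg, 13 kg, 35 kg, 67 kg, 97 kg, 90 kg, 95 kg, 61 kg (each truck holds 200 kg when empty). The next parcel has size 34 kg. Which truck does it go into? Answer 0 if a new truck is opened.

4

Trucks with room: truck 4 (35 kg), truck 5 (67 kg), truck 6 (97 kg), truck 7 (90 kg), truck 8 (95 kg), truck 9 (61 kg).
The first with room is truck 4.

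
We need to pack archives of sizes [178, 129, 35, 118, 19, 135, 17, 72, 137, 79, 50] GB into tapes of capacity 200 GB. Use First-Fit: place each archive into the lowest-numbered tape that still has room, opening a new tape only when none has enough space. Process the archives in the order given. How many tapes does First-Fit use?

6

Put 178 GB in tape 1; 22 GB remain.
Put 129 GB in tape 2; 71 GB remain.
Put 35 GB in tape 2; 36 GB remain.
Put 118 GB in tape 3; 82 GB remain.
Put 19 GB in tape 1; 3 GB remain.
Put 135 GB in tape 4; 65 GB remain.
Put 17 GB in tape 2; 19 GB remain.
Put 72 GB in tape 3; 10 GB remain.
Put 137 GB in tape 5; 63 GB remain.
Put 79 GB in tape 6; 121 GB remain.
Put 50 GB in tape 4; 15 GB remain.
Final tapes: [178,19] [129,35,17] [118,72] [135,50] [137] [79].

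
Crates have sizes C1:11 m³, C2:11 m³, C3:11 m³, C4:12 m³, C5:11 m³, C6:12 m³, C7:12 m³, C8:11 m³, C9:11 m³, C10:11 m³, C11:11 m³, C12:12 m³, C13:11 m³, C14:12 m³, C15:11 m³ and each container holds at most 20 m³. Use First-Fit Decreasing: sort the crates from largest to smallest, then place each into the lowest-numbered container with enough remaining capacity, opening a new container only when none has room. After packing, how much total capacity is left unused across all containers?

130

Sorted descending: 12, 12, 12, 12, 12, 11, 11, 11, 11, 11, 11, 11, 11, 11, 11.
12 m³ → container 1 (remaining 8 m³)
12 m³ → container 2 (remaining 8 m³)
12 m³ → container 3 (remaining 8 m³)
12 m³ → container 4 (remaining 8 m³)
12 m³ → container 5 (remaining 8 m³)
11 m³ → container 6 (remaining 9 m³)
11 m³ → container 7 (remaining 9 m³)
11 m³ → container 8 (remaining 9 m³)
11 m³ → container 9 (remaining 9 m³)
11 m³ → container 10 (remaining 9 m³)
11 m³ → container 11 (remaining 9 m³)
11 m³ → container 12 (remaining 9 m³)
11 m³ → container 13 (remaining 9 m³)
11 m³ → container 14 (remaining 9 m³)
11 m³ → container 15 (remaining 9 m³)
15 containers × 20 m³ = 300 m³; used 170 m³; unused 130 m³.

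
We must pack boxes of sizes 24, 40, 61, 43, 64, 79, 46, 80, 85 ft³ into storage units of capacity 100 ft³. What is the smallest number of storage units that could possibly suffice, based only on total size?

Total size = 24 + 40 + 61 + 43 + 64 + 79 + 46 + 80 + 85 = 522 ft³.
⌈522 / 100⌉ = 6.

6 storage units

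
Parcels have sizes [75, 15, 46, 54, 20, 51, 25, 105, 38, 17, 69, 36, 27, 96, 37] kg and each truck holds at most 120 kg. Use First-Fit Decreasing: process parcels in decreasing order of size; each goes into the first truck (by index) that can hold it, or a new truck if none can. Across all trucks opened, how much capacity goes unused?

Sorted descending: 105, 96, 75, 69, 54, 51, 46, 38, 37, 36, 27, 25, 20, 17, 15.
truck 1: place 105 kg, 15 kg left
truck 2: place 96 kg, 24 kg left
truck 3: place 75 kg, 45 kg left
truck 4: place 69 kg, 51 kg left
truck 5: place 54 kg, 66 kg left
truck 4: place 51 kg, 0 kg left
truck 5: place 46 kg, 20 kg left
truck 3: place 38 kg, 7 kg left
truck 6: place 37 kg, 83 kg left
truck 6: place 36 kg, 47 kg left
truck 6: place 27 kg, 20 kg left
truck 7: place 25 kg, 95 kg left
truck 2: place 20 kg, 4 kg left
truck 5: place 17 kg, 3 kg left
truck 1: place 15 kg, 0 kg left
7 trucks × 120 kg = 840 kg; used 711 kg; unused 129 kg.

129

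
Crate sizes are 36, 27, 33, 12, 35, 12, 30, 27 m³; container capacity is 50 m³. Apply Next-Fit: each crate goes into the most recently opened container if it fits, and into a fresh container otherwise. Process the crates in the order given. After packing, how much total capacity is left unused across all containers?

36 m³ → container 1 (remaining 14 m³)
27 m³ → container 2 (remaining 23 m³)
33 m³ → container 3 (remaining 17 m³)
12 m³ → container 3 (remaining 5 m³)
35 m³ → container 4 (remaining 15 m³)
12 m³ → container 4 (remaining 3 m³)
30 m³ → container 5 (remaining 20 m³)
27 m³ → container 6 (remaining 23 m³)
6 containers × 50 m³ = 300 m³; used 212 m³; unused 88 m³.

88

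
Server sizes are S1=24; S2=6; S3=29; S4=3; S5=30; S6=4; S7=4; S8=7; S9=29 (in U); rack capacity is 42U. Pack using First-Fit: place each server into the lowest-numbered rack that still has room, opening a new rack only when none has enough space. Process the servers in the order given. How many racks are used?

S1 (24U) → rack 1 (remaining 18U)
S2 (6U) → rack 1 (remaining 12U)
S3 (29U) → rack 2 (remaining 13U)
S4 (3U) → rack 1 (remaining 9U)
S5 (30U) → rack 3 (remaining 12U)
S6 (4U) → rack 1 (remaining 5U)
S7 (4U) → rack 1 (remaining 1U)
S8 (7U) → rack 2 (remaining 6U)
S9 (29U) → rack 4 (remaining 13U)

4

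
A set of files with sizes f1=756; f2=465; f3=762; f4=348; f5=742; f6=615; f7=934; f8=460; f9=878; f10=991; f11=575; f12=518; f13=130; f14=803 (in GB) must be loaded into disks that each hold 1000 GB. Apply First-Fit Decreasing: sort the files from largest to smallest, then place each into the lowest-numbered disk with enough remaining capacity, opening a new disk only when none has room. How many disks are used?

11 disks

Sorted descending: 991, 934, 878, 803, 762, 756, 742, 615, 575, 518, 465, 460, 348, 130.
disk 1: place 991 GB, 9 GB left
disk 2: place 934 GB, 66 GB left
disk 3: place 878 GB, 122 GB left
disk 4: place 803 GB, 197 GB left
disk 5: place 762 GB, 238 GB left
disk 6: place 756 GB, 244 GB left
disk 7: place 742 GB, 258 GB left
disk 8: place 615 GB, 385 GB left
disk 9: place 575 GB, 425 GB left
disk 10: place 518 GB, 482 GB left
disk 10: place 465 GB, 17 GB left
disk 11: place 460 GB, 540 GB left
disk 8: place 348 GB, 37 GB left
disk 4: place 130 GB, 67 GB left
Final disks: [991] [934] [878] [803,130] [762] [756] [742] [615,348] [575] [518,465] [460].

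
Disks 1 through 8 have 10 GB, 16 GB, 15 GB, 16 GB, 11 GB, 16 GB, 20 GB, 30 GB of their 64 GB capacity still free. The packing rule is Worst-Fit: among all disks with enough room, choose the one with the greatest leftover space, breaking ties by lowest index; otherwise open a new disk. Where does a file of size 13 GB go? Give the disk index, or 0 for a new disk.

Disks with room: disk 2 (16 GB), disk 3 (15 GB), disk 4 (16 GB), disk 6 (16 GB), disk 7 (20 GB), disk 8 (30 GB).
Most room is disk 8 with 30 GB free.

8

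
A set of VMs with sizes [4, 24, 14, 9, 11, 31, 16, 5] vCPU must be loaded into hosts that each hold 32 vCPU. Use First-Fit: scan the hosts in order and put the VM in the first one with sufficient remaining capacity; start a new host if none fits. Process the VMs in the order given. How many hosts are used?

host 1: place 4 vCPU, 28 vCPU left
host 1: place 24 vCPU, 4 vCPU left
host 2: place 14 vCPU, 18 vCPU left
host 2: place 9 vCPU, 9 vCPU left
host 3: place 11 vCPU, 21 vCPU left
host 4: place 31 vCPU, 1 vCPU left
host 3: place 16 vCPU, 5 vCPU left
host 2: place 5 vCPU, 4 vCPU left

4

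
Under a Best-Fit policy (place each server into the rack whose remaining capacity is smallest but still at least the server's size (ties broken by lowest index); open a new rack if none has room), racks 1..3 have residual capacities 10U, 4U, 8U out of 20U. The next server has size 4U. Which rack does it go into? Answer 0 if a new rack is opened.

Racks with room: rack 1 (10U), rack 2 (4U), rack 3 (8U).
Tightest fit is rack 2 with 4U free.

2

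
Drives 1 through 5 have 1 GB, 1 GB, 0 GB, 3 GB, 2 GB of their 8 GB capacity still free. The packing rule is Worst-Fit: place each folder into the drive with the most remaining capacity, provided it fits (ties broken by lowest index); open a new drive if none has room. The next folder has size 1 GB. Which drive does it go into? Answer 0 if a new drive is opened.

4

Drives with room: drive 1 (1 GB), drive 2 (1 GB), drive 4 (3 GB), drive 5 (2 GB).
Most room is drive 4 with 3 GB free.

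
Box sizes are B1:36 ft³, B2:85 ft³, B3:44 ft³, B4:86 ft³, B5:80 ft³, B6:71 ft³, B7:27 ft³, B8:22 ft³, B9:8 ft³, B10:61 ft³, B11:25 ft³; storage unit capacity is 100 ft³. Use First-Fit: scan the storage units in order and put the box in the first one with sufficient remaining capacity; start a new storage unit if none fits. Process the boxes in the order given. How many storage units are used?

7 storage units

storage unit 1: place B1 (36 ft³), 64 ft³ left
storage unit 2: place B2 (85 ft³), 15 ft³ left
storage unit 1: place B3 (44 ft³), 20 ft³ left
storage unit 3: place B4 (86 ft³), 14 ft³ left
storage unit 4: place B5 (80 ft³), 20 ft³ left
storage unit 5: place B6 (71 ft³), 29 ft³ left
storage unit 5: place B7 (27 ft³), 2 ft³ left
storage unit 6: place B8 (22 ft³), 78 ft³ left
storage unit 1: place B9 (8 ft³), 12 ft³ left
storage unit 6: place B10 (61 ft³), 17 ft³ left
storage unit 7: place B11 (25 ft³), 75 ft³ left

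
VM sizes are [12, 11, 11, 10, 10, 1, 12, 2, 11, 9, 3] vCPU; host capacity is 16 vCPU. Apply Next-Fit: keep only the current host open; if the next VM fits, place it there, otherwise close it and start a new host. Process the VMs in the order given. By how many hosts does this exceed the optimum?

Next-Fit: [12] [11] [11] [10] [10,1] [12,2] [11] [9,3] → 8 hosts.
8 VMs exceed 8 vCPU (half the capacity), and no two of those can share a host, so at least 8 hosts are needed.
So 8 is already optimal.

0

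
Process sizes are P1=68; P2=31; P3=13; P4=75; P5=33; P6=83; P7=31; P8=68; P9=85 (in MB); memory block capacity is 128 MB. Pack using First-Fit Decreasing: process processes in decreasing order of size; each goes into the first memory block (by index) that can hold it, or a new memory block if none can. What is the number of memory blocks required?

5

Sorted descending: 85, 83, 75, 68, 68, 33, 31, 31, 13.
Put 85 MB in memory block 1; 43 MB remain.
Put 83 MB in memory block 2; 45 MB remain.
Put 75 MB in memory block 3; 53 MB remain.
Put 68 MB in memory block 4; 60 MB remain.
Put 68 MB in memory block 5; 60 MB remain.
Put 33 MB in memory block 1; 10 MB remain.
Put 31 MB in memory block 2; 14 MB remain.
Put 31 MB in memory block 3; 22 MB remain.
Put 13 MB in memory block 2; 1 MB remain.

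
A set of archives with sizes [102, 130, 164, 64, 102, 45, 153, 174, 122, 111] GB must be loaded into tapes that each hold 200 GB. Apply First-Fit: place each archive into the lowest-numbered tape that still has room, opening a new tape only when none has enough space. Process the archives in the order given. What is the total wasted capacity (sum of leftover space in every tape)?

102 GB → tape 1 (remaining 98 GB)
130 GB → tape 2 (remaining 70 GB)
164 GB → tape 3 (remaining 36 GB)
64 GB → tape 1 (remaining 34 GB)
102 GB → tape 4 (remaining 98 GB)
45 GB → tape 2 (remaining 25 GB)
153 GB → tape 5 (remaining 47 GB)
174 GB → tape 6 (remaining 26 GB)
122 GB → tape 7 (remaining 78 GB)
111 GB → tape 8 (remaining 89 GB)
8 tapes × 200 GB = 1600 GB; used 1167 GB; unused 433 GB.

433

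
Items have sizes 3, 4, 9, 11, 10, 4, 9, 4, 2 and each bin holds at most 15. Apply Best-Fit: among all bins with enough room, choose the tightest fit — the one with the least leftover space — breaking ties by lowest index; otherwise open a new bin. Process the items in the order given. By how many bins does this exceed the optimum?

1

Best-Fit: [3,4] [9,2] [11,4] [10,4] [9] → 5 bins.
Total size 56; any packing needs at least ⌈56/15⌉ = 4 bins.
An optimal packing achieves that bound: [11,4] [10,4] [9,4,2] [9,3] → 4 bins.
Excess: 5 − 4 = 1.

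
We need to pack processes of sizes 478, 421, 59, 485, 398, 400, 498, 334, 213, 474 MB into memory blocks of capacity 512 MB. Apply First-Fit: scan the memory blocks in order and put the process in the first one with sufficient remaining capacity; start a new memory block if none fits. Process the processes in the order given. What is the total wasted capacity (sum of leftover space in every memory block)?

848

memory block 1: place 478 MB, 34 MB left
memory block 2: place 421 MB, 91 MB left
memory block 2: place 59 MB, 32 MB left
memory block 3: place 485 MB, 27 MB left
memory block 4: place 398 MB, 114 MB left
memory block 5: place 400 MB, 112 MB left
memory block 6: place 498 MB, 14 MB left
memory block 7: place 334 MB, 178 MB left
memory block 8: place 213 MB, 299 MB left
memory block 9: place 474 MB, 38 MB left
9 memory blocks × 512 MB = 4608 MB; used 3760 MB; unused 848 MB.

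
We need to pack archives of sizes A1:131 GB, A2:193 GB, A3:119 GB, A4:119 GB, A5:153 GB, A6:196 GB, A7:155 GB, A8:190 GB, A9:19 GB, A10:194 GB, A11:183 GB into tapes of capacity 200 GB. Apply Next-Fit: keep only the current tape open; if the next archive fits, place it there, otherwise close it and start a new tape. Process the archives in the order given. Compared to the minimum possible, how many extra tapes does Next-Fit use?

Next-Fit: [131] [193] [119] [119] [153] [196] [155] [190] [19] [194] [183] → 11 tapes.
10 archives exceed 100 GB (half the capacity), and no two of those can share a tape, so at least 10 tapes are needed.
An optimal packing achieves that bound: [196] [194] [193] [190] [183] [155,19] [153] [131] [119] [119] → 10 tapes.
Excess: 11 − 10 = 1.

1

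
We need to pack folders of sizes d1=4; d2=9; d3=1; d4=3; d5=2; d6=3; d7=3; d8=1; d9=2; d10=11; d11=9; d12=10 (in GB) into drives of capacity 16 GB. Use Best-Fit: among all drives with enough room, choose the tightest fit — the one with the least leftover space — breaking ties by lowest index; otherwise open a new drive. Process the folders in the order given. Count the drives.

drive 1: place d1 (4 GB), 12 GB left
drive 1: place d2 (9 GB), 3 GB left
drive 1: place d3 (1 GB), 2 GB left
drive 2: place d4 (3 GB), 13 GB left
drive 1: place d5 (2 GB), 0 GB left
drive 2: place d6 (3 GB), 10 GB left
drive 2: place d7 (3 GB), 7 GB left
drive 2: place d8 (1 GB), 6 GB left
drive 2: place d9 (2 GB), 4 GB left
drive 3: place d10 (11 GB), 5 GB left
drive 4: place d11 (9 GB), 7 GB left
drive 5: place d12 (10 GB), 6 GB left

5 drives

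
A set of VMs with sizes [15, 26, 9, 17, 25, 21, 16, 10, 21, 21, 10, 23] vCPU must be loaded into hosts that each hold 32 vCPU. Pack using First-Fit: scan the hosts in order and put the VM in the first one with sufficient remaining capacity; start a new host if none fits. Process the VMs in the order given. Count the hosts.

Put 15 vCPU in host 1; 17 vCPU remain.
Put 26 vCPU in host 2; 6 vCPU remain.
Put 9 vCPU in host 1; 8 vCPU remain.
Put 17 vCPU in host 3; 15 vCPU remain.
Put 25 vCPU in host 4; 7 vCPU remain.
Put 21 vCPU in host 5; 11 vCPU remain.
Put 16 vCPU in host 6; 16 vCPU remain.
Put 10 vCPU in host 3; 5 vCPU remain.
Put 21 vCPU in host 7; 11 vCPU remain.
Put 21 vCPU in host 8; 11 vCPU remain.
Put 10 vCPU in host 5; 1 vCPU remain.
Put 23 vCPU in host 9; 9 vCPU remain.

9 hosts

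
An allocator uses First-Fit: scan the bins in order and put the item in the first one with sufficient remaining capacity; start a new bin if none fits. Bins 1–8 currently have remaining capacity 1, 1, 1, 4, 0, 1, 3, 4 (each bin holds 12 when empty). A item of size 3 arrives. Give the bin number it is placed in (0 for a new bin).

Bins with room: bin 4 (4), bin 7 (3), bin 8 (4).
The first with room is bin 4.

4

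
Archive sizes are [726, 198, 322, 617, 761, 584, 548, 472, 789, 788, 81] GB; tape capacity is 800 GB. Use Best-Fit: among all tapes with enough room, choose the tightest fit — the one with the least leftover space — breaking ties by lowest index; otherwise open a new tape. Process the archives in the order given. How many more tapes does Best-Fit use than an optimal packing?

Best-Fit: [726] [198,322] [617,81] [761] [584] [548] [472] [789] [788] → 9 tapes.
Total size 5886 GB; any packing needs at least ⌈5886/800⌉ = 8 tapes.
An optimal packing achieves that bound: [789] [788] [761] [726] [617,81] [584,198] [548] [472,322] → 8 tapes.
Excess: 9 − 8 = 1.

1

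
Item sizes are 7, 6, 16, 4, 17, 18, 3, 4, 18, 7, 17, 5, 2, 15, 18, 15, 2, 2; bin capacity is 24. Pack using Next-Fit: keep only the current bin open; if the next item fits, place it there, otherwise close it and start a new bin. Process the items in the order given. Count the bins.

9

7 → bin 1 (remaining 17)
6 → bin 1 (remaining 11)
16 → bin 2 (remaining 8)
4 → bin 2 (remaining 4)
17 → bin 3 (remaining 7)
18 → bin 4 (remaining 6)
3 → bin 4 (remaining 3)
4 → bin 5 (remaining 20)
18 → bin 5 (remaining 2)
7 → bin 6 (remaining 17)
17 → bin 6 (remaining 0)
5 → bin 7 (remaining 19)
2 → bin 7 (remaining 17)
15 → bin 7 (remaining 2)
18 → bin 8 (remaining 6)
15 → bin 9 (remaining 9)
2 → bin 9 (remaining 7)
2 → bin 9 (remaining 5)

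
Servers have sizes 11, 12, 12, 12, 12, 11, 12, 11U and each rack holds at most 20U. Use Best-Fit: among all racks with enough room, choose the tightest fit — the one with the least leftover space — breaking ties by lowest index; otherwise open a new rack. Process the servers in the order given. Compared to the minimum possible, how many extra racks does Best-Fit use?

Best-Fit: [11] [12] [12] [12] [12] [11] [12] [11] → 8 racks.
8 servers exceed 10U (half the capacity), and no two of those can share a rack, so at least 8 racks are needed.
So 8 is already optimal.

0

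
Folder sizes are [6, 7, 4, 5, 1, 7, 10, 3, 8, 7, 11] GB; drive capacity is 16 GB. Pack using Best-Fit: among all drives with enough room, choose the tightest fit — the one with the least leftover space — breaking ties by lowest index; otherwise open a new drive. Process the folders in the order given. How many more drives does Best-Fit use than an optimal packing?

0

Best-Fit: [6,7,1] [4,5,7] [10,3] [8,7] [11] → 5 drives.
Total size 69 GB; any packing needs at least ⌈69/16⌉ = 5 drives.
So 5 is already optimal.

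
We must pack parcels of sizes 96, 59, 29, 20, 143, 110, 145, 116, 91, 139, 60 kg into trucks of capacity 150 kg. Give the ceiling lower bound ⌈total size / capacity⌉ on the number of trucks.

Total size = 96 + 59 + 29 + 20 + 143 + 110 + 145 + 116 + 91 + 139 + 60 = 1008 kg.
⌈1008 / 150⌉ = 7.

7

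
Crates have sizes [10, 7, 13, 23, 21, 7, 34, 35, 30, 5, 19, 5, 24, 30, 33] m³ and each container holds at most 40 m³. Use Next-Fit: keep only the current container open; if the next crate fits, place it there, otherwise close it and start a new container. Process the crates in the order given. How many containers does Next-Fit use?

10 m³ → container 1 (remaining 30 m³)
7 m³ → container 1 (remaining 23 m³)
13 m³ → container 1 (remaining 10 m³)
23 m³ → container 2 (remaining 17 m³)
21 m³ → container 3 (remaining 19 m³)
7 m³ → container 3 (remaining 12 m³)
34 m³ → container 4 (remaining 6 m³)
35 m³ → container 5 (remaining 5 m³)
30 m³ → container 6 (remaining 10 m³)
5 m³ → container 6 (remaining 5 m³)
19 m³ → container 7 (remaining 21 m³)
5 m³ → container 7 (remaining 16 m³)
24 m³ → container 8 (remaining 16 m³)
30 m³ → container 9 (remaining 10 m³)
33 m³ → container 10 (remaining 7 m³)
Final containers: [10,7,13] [23] [21,7] [34] [35] [30,5] [19,5] [24] [30] [33].

10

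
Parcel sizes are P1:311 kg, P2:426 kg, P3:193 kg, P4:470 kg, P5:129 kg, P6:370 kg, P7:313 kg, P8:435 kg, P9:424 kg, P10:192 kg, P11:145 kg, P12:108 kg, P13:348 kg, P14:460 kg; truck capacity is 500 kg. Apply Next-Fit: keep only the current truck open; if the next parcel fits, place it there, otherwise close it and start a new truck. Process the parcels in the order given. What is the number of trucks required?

P1 (311 kg) → truck 1 (remaining 189 kg)
P2 (426 kg) → truck 2 (remaining 74 kg)
P3 (193 kg) → truck 3 (remaining 307 kg)
P4 (470 kg) → truck 4 (remaining 30 kg)
P5 (129 kg) → truck 5 (remaining 371 kg)
P6 (370 kg) → truck 5 (remaining 1 kg)
P7 (313 kg) → truck 6 (remaining 187 kg)
P8 (435 kg) → truck 7 (remaining 65 kg)
P9 (424 kg) → truck 8 (remaining 76 kg)
P10 (192 kg) → truck 9 (remaining 308 kg)
P11 (145 kg) → truck 9 (remaining 163 kg)
P12 (108 kg) → truck 9 (remaining 55 kg)
P13 (348 kg) → truck 10 (remaining 152 kg)
P14 (460 kg) → truck 11 (remaining 40 kg)
Final trucks: [311] [426] [193] [470] [129,370] [313] [435] [424] [192,145,108] [348] [460].

11 trucks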